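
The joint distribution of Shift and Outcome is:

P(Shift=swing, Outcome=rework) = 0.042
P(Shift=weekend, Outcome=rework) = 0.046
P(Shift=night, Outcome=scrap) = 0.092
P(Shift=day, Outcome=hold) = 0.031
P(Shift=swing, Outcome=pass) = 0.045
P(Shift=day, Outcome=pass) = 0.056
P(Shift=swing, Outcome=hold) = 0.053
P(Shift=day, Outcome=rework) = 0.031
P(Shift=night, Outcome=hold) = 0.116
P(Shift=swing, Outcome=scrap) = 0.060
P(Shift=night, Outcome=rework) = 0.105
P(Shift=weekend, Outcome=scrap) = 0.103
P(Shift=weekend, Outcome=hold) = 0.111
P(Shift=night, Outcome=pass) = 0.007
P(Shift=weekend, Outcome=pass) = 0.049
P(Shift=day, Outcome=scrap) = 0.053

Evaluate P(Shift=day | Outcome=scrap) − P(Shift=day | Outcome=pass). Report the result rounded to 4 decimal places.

-0.1846

P(Outcome=scrap) = 0.053 + 0.060 + 0.092 + 0.103 = 0.308; P(Shift=day | Outcome=scrap) = 0.053/0.308 = 0.17208.
P(Outcome=pass) = 0.056 + 0.045 + 0.007 + 0.049 = 0.157; P(Shift=day | Outcome=pass) = 0.056/0.157 = 0.35669.
Difference = -0.1846.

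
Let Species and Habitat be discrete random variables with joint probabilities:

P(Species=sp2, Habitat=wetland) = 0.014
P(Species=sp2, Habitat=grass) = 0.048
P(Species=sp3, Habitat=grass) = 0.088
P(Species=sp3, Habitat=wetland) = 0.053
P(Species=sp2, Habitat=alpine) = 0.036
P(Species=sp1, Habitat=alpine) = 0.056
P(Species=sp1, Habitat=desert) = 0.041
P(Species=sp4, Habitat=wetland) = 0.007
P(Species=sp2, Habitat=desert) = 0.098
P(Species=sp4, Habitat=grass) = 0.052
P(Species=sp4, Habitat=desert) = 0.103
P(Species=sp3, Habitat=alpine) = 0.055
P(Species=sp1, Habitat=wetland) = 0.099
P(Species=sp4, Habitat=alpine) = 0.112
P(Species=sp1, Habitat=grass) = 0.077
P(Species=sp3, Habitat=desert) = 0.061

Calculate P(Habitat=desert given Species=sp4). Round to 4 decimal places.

P(Species=sp4) = 0.052 + 0.007 + 0.103 + 0.112 = 0.274.
P(Habitat=desert | Species=sp4) = 0.103/0.274 = 0.3759.

0.3759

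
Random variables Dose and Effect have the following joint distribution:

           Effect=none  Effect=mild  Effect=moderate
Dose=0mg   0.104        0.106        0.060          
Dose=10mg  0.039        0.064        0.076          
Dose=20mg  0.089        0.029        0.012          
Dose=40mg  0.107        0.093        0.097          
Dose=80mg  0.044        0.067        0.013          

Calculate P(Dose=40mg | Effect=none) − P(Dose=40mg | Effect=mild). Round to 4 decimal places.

P(Effect=none) = 0.104 + 0.039 + 0.089 + 0.107 + 0.044 = 0.383; P(Dose=40mg | Effect=none) = 0.107/0.383 = 0.27937.
P(Effect=mild) = 0.106 + 0.064 + 0.029 + 0.093 + 0.067 = 0.359; P(Dose=40mg | Effect=mild) = 0.093/0.359 = 0.25905.
Difference = 0.0203.

0.0203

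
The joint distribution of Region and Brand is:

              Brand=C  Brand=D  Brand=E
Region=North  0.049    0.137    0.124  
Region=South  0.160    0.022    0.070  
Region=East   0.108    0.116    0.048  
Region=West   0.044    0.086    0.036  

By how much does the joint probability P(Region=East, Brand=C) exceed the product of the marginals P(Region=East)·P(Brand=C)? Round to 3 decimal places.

0.010

P(Region=East) = 0.108 + 0.116 + 0.048 = 0.272.
P(Brand=C) = 0.049 + 0.160 + 0.108 + 0.044 = 0.361.
P(Region=East, Brand=C) − P(Region=East)P(Brand=C) = 0.108 − 0.272×0.361 = 0.010.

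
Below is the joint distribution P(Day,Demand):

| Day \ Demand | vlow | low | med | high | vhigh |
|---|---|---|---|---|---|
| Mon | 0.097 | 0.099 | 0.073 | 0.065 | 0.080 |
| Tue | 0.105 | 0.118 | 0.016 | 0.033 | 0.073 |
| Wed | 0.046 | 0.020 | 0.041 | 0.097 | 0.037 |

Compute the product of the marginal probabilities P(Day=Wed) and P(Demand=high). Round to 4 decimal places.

0.0470

P(Day=Wed) = 0.046 + 0.020 + 0.041 + 0.097 + 0.037 = 0.241.
P(Demand=high) = 0.065 + 0.033 + 0.097 = 0.195.
Product: 0.241 × 0.195 = 0.0470.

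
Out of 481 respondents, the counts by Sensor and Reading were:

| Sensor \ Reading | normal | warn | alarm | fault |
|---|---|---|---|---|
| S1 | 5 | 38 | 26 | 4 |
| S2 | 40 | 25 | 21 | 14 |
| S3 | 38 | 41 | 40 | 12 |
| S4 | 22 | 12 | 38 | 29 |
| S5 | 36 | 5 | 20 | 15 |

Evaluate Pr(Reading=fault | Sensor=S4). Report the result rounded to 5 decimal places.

Total with Sensor=S4: 22 + 12 + 38 + 29 = 101.
P(Reading=fault | Sensor=S4) = 29/101 = 0.28713.

0.28713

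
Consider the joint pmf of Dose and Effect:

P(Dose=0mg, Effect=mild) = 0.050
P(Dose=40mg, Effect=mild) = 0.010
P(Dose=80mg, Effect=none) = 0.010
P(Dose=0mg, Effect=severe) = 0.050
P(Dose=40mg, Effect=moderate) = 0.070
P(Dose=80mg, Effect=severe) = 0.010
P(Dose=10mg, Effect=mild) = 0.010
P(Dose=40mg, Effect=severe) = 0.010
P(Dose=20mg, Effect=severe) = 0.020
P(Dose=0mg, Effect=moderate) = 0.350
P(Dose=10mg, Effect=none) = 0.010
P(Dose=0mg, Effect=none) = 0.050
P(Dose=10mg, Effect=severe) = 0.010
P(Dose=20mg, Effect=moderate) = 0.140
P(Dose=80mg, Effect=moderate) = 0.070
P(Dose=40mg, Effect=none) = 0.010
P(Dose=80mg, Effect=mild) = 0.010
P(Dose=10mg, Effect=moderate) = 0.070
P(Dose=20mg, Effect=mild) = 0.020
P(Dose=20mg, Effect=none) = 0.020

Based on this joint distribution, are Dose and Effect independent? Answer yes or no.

Every cell satisfies P(Dose,Effect) = P(Dose)·P(Effect). For instance P(Dose=40mg) = 0.100, P(Effect=severe) = 0.100, and 0.100×0.100 = 0.010 matches the joint entry. So Dose and Effect are independent.

yes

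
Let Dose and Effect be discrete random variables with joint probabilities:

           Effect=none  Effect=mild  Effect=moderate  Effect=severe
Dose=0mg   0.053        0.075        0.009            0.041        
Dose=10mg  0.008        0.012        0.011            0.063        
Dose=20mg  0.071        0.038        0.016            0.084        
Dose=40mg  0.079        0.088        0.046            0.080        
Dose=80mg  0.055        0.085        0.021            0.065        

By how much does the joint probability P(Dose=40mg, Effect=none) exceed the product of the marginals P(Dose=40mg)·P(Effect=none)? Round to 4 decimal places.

0.0011

P(Dose=40mg) = 0.079 + 0.088 + 0.046 + 0.080 = 0.293.
P(Effect=none) = 0.053 + 0.008 + 0.071 + 0.079 + 0.055 = 0.266.
P(Dose=40mg, Effect=none) − P(Dose=40mg)P(Effect=none) = 0.079 − 0.293×0.266 = 0.0011.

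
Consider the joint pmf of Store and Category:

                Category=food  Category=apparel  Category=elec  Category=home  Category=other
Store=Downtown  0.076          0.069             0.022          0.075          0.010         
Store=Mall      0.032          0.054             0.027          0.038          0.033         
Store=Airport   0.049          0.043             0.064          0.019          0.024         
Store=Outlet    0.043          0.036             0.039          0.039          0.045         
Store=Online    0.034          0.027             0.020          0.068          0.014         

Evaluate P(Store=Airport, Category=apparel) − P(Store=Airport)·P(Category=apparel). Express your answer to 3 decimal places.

-0.003

P(Store=Airport) = 0.049 + 0.043 + 0.064 + 0.019 + 0.024 = 0.199.
P(Category=apparel) = 0.069 + 0.054 + 0.043 + 0.036 + 0.027 = 0.229.
P(Store=Airport, Category=apparel) − P(Store=Airport)P(Category=apparel) = 0.043 − 0.199×0.229 = -0.003.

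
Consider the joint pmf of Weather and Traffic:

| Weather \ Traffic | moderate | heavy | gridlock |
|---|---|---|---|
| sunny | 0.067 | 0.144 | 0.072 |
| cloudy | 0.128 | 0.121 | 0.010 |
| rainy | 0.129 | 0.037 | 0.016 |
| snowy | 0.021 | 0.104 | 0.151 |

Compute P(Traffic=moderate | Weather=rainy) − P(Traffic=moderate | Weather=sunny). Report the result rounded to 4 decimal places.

0.4720

P(Weather=rainy) = 0.129 + 0.037 + 0.016 = 0.182; P(Traffic=moderate | Weather=rainy) = 0.129/0.182 = 0.70879.
P(Weather=sunny) = 0.067 + 0.144 + 0.072 = 0.283; P(Traffic=moderate | Weather=sunny) = 0.067/0.283 = 0.23675.
Difference = 0.4720.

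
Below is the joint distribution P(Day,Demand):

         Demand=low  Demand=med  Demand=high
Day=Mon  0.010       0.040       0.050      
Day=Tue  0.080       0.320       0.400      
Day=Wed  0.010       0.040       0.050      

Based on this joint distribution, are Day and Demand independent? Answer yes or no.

yes

Every cell satisfies P(Day,Demand) = P(Day)·P(Demand). For instance P(Day=Wed) = 0.100, P(Demand=med) = 0.400, and 0.100×0.400 = 0.040 matches the joint entry. So Day and Demand are independent.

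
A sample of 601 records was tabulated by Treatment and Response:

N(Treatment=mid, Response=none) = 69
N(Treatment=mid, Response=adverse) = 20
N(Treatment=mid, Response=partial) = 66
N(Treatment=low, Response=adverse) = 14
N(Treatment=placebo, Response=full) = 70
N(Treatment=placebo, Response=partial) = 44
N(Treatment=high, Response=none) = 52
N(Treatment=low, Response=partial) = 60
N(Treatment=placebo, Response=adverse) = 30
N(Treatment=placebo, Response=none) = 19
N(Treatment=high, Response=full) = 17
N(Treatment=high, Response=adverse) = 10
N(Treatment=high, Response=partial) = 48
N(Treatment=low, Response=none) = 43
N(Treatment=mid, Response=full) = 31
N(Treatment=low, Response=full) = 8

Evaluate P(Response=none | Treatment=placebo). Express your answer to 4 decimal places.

Total with Treatment=placebo: 19 + 44 + 70 + 30 = 163.
P(Response=none | Treatment=placebo) = 19/163 = 0.1166.

0.1166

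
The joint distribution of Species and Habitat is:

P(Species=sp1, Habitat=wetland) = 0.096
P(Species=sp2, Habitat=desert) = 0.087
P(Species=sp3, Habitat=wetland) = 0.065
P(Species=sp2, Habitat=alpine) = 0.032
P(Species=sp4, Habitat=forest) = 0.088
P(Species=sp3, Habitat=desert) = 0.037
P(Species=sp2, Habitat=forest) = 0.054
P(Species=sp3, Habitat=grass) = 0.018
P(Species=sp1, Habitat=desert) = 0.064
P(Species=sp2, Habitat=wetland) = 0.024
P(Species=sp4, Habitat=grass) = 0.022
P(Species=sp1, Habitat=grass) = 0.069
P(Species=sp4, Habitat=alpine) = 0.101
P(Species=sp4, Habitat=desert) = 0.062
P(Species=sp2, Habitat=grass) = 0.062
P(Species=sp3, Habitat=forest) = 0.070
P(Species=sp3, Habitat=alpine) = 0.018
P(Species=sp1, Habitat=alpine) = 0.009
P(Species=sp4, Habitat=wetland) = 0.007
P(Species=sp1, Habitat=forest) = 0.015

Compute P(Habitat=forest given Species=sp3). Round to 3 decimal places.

0.337

P(Species=sp3) = 0.070 + 0.018 + 0.065 + 0.037 + 0.018 = 0.208.
P(Habitat=forest | Species=sp3) = 0.070/0.208 = 0.337.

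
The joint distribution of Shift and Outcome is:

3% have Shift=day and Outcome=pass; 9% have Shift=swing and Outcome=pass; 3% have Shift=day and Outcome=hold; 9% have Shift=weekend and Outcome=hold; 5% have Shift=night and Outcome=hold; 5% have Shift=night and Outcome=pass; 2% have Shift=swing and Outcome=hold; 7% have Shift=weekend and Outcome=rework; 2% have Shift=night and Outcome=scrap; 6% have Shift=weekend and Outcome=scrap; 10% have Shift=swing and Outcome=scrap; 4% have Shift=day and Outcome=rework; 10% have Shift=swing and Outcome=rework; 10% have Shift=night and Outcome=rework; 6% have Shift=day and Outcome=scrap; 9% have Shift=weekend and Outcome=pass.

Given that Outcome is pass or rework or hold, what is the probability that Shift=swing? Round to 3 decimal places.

0.276

P(Outcome=pass) = 0.03 + 0.09 + 0.05 + 0.09 = 0.26.
P(Outcome=rework) = 0.04 + 0.10 + 0.10 + 0.07 = 0.31.
P(Outcome=hold) = 0.03 + 0.02 + 0.05 + 0.09 = 0.19.
P(Outcome ∈ {pass, rework, hold}) = 0.26 + 0.31 + 0.19 = 0.76; P(Shift=swing, Outcome ∈ {pass, rework, hold}) = 0.09 + 0.10 + 0.02 = 0.21.
P(Shift=swing | Outcome ∈ {pass, rework, hold}) = 0.21/0.76 = 0.276.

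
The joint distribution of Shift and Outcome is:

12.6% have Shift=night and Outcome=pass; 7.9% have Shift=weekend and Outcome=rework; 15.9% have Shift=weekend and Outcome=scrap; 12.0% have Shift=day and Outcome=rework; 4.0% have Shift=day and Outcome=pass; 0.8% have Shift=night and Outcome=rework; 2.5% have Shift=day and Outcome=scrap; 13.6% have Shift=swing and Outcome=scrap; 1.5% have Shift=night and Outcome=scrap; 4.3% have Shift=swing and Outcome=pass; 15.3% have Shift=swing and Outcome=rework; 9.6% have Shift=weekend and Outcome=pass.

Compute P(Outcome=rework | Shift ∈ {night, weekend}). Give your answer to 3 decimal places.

P(Shift=night) = 0.126 + 0.008 + 0.015 = 0.149.
P(Shift=weekend) = 0.096 + 0.079 + 0.159 = 0.334.
P(Shift ∈ {night, weekend}) = 0.149 + 0.334 = 0.483; P(Outcome=rework, Shift ∈ {night, weekend}) = 0.008 + 0.079 = 0.087.
P(Outcome=rework | Shift ∈ {night, weekend}) = 0.087/0.483 = 0.180.

0.180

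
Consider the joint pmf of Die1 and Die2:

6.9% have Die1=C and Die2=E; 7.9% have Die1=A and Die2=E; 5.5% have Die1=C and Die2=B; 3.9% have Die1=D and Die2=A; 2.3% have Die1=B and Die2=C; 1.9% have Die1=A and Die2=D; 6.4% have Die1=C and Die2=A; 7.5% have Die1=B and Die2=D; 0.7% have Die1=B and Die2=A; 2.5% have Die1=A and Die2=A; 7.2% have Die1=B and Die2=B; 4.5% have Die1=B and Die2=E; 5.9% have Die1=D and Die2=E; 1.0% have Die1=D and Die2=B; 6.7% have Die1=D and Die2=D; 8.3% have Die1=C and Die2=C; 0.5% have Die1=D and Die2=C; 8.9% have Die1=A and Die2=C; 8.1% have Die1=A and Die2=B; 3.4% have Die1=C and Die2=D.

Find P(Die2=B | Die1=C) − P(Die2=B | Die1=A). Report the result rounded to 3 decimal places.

P(Die1=C) = 0.064 + 0.055 + 0.083 + 0.034 + 0.069 = 0.305; P(Die2=B | Die1=C) = 0.055/0.305 = 0.1803.
P(Die1=A) = 0.025 + 0.081 + 0.089 + 0.019 + 0.079 = 0.293; P(Die2=B | Die1=A) = 0.081/0.293 = 0.2765.
Difference = -0.096.

-0.096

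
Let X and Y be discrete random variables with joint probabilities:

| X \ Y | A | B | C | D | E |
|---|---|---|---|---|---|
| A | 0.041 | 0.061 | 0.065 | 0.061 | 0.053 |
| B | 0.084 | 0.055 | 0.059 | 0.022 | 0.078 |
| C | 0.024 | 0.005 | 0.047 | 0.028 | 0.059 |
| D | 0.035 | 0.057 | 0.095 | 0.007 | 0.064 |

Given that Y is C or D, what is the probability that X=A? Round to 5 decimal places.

0.32813

P(Y=C) = 0.065 + 0.059 + 0.047 + 0.095 = 0.266.
P(Y=D) = 0.061 + 0.022 + 0.028 + 0.007 = 0.118.
P(Y ∈ {C, D}) = 0.266 + 0.118 = 0.384; P(X=A, Y ∈ {C, D}) = 0.065 + 0.061 = 0.126.
P(X=A | Y ∈ {C, D}) = 0.126/0.384 = 0.32813.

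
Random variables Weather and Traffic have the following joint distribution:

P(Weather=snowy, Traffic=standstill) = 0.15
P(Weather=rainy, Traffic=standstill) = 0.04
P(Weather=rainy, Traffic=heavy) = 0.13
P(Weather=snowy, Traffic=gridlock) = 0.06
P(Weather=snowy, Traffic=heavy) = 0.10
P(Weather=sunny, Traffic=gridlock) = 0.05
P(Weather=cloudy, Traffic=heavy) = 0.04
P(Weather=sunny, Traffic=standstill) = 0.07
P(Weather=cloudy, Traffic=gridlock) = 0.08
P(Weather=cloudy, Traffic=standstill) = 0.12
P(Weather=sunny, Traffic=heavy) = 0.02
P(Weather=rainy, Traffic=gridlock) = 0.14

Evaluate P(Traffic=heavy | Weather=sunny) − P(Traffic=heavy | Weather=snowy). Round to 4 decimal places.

P(Weather=sunny) = 0.02 + 0.05 + 0.07 = 0.14; P(Traffic=heavy | Weather=sunny) = 0.02/0.14 = 0.14286.
P(Weather=snowy) = 0.10 + 0.06 + 0.15 = 0.31; P(Traffic=heavy | Weather=snowy) = 0.10/0.31 = 0.32258.
Difference = -0.1797.

-0.1797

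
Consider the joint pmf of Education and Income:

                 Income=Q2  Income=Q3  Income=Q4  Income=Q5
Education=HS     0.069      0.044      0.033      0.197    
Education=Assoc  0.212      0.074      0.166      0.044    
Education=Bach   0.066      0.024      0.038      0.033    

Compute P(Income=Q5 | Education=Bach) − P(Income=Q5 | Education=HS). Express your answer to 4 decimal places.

-0.3694

P(Education=Bach) = 0.066 + 0.024 + 0.038 + 0.033 = 0.161; P(Income=Q5 | Education=Bach) = 0.033/0.161 = 0.20497.
P(Education=HS) = 0.069 + 0.044 + 0.033 + 0.197 = 0.343; P(Income=Q5 | Education=HS) = 0.197/0.343 = 0.57434.
Difference = -0.3694.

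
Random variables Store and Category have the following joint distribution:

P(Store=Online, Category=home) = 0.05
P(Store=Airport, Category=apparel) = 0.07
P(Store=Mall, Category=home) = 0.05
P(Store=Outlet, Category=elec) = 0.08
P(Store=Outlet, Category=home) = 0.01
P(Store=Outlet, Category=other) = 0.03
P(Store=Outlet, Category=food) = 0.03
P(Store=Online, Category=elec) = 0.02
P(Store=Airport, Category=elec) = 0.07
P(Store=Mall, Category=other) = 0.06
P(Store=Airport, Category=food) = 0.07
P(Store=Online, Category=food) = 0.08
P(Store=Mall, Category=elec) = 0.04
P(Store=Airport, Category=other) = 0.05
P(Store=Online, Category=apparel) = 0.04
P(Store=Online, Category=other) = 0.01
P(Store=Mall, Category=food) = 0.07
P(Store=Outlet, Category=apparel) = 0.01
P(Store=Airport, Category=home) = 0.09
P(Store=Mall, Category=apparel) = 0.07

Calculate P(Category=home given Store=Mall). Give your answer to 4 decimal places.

0.1724

P(Store=Mall) = 0.07 + 0.07 + 0.04 + 0.05 + 0.06 = 0.29.
P(Category=home | Store=Mall) = 0.05/0.29 = 0.1724.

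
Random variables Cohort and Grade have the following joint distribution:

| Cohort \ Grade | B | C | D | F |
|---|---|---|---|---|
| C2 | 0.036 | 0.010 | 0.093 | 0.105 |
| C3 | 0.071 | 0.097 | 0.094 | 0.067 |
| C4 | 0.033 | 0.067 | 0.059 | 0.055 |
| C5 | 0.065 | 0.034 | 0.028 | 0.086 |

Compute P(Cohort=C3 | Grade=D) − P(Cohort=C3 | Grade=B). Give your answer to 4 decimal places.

-0.0033

P(Grade=D) = 0.093 + 0.094 + 0.059 + 0.028 = 0.274; P(Cohort=C3 | Grade=D) = 0.094/0.274 = 0.34307.
P(Grade=B) = 0.036 + 0.071 + 0.033 + 0.065 = 0.205; P(Cohort=C3 | Grade=B) = 0.071/0.205 = 0.34634.
Difference = -0.0033.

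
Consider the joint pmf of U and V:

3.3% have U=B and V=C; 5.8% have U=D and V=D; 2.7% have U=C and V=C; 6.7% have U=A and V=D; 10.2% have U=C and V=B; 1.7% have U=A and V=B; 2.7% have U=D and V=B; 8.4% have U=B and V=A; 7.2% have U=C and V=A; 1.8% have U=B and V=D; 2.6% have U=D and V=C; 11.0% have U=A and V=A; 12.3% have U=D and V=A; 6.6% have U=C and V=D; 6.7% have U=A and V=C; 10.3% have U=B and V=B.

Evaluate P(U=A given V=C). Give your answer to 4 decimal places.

0.4379

P(V=C) = 0.067 + 0.033 + 0.027 + 0.026 = 0.153.
P(U=A | V=C) = 0.067/0.153 = 0.4379.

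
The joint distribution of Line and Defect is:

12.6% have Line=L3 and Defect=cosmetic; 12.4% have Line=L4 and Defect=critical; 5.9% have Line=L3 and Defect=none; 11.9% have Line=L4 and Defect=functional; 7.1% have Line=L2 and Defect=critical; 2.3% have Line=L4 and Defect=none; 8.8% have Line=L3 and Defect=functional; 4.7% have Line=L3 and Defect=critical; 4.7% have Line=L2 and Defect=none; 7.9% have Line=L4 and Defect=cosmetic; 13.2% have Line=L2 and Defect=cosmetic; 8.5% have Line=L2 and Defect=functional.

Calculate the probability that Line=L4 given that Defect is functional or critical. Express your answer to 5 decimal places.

P(Defect=functional) = 0.085 + 0.088 + 0.119 = 0.292.
P(Defect=critical) = 0.071 + 0.047 + 0.124 = 0.242.
P(Defect ∈ {functional, critical}) = 0.292 + 0.242 = 0.534; P(Line=L4, Defect ∈ {functional, critical}) = 0.119 + 0.124 = 0.243.
P(Line=L4 | Defect ∈ {functional, critical}) = 0.243/0.534 = 0.45506.

0.45506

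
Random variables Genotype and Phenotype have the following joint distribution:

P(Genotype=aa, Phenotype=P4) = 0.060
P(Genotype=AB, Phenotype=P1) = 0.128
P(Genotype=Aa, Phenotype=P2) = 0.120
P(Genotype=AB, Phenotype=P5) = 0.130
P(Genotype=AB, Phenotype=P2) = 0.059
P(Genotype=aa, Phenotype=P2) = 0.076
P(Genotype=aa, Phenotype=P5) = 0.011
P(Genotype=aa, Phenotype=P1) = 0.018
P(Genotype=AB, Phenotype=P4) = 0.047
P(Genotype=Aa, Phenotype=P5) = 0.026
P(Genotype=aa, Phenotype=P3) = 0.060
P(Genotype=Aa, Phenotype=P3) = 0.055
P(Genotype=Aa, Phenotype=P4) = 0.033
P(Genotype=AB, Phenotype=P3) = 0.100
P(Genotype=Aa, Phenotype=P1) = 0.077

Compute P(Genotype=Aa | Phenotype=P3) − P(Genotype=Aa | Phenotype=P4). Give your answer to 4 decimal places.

0.0201

P(Phenotype=P3) = 0.055 + 0.060 + 0.100 = 0.215; P(Genotype=Aa | Phenotype=P3) = 0.055/0.215 = 0.25581.
P(Phenotype=P4) = 0.033 + 0.060 + 0.047 = 0.140; P(Genotype=Aa | Phenotype=P4) = 0.033/0.140 = 0.23571.
Difference = 0.0201.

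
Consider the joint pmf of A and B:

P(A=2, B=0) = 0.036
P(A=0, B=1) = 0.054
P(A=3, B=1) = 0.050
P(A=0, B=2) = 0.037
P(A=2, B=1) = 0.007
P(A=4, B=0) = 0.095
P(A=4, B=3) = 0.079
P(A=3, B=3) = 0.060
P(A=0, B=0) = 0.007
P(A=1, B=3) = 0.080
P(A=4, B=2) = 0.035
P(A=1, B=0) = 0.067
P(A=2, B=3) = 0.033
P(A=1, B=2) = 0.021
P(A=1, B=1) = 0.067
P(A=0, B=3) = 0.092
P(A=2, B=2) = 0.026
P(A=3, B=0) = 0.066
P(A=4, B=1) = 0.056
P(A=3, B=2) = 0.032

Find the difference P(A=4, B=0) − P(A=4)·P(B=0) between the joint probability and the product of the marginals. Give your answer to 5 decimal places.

P(A=4) = 0.095 + 0.056 + 0.035 + 0.079 = 0.265.
P(B=0) = 0.007 + 0.067 + 0.036 + 0.066 + 0.095 = 0.271.
P(A=4, B=0) − P(A=4)P(B=0) = 0.095 − 0.265×0.271 = 0.02319.

0.02319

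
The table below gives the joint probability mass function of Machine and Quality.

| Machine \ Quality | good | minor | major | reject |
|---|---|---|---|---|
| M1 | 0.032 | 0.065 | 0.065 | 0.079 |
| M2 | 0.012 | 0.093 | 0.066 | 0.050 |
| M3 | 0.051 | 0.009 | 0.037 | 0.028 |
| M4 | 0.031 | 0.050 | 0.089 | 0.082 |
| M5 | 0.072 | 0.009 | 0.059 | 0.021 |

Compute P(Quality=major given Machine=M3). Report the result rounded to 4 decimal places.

0.2960

P(Machine=M3) = 0.051 + 0.009 + 0.037 + 0.028 = 0.125.
P(Quality=major | Machine=M3) = 0.037/0.125 = 0.2960.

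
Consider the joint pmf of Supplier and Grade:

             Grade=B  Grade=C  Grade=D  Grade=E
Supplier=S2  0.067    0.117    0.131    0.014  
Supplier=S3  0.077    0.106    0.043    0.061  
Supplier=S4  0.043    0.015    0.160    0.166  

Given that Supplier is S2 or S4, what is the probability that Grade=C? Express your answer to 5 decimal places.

0.18513

P(Supplier=S2) = 0.067 + 0.117 + 0.131 + 0.014 = 0.329.
P(Supplier=S4) = 0.043 + 0.015 + 0.160 + 0.166 = 0.384.
P(Supplier ∈ {S2, S4}) = 0.329 + 0.384 = 0.713; P(Grade=C, Supplier ∈ {S2, S4}) = 0.117 + 0.015 = 0.132.
P(Grade=C | Supplier ∈ {S2, S4}) = 0.132/0.713 = 0.18513.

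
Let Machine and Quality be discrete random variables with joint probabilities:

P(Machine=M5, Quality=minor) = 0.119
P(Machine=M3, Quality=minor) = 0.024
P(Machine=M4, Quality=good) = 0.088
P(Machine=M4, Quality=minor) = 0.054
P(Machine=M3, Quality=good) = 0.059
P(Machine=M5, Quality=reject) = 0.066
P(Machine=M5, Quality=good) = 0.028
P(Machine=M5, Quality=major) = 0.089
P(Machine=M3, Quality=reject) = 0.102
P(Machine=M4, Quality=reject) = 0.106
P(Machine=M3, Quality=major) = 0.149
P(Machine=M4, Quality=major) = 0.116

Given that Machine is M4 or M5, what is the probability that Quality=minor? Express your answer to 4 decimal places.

P(Machine=M4) = 0.088 + 0.054 + 0.116 + 0.106 = 0.364.
P(Machine=M5) = 0.028 + 0.119 + 0.089 + 0.066 = 0.302.
P(Machine ∈ {M4, M5}) = 0.364 + 0.302 = 0.666; P(Quality=minor, Machine ∈ {M4, M5}) = 0.054 + 0.119 = 0.173.
P(Quality=minor | Machine ∈ {M4, M5}) = 0.173/0.666 = 0.2598.

0.2598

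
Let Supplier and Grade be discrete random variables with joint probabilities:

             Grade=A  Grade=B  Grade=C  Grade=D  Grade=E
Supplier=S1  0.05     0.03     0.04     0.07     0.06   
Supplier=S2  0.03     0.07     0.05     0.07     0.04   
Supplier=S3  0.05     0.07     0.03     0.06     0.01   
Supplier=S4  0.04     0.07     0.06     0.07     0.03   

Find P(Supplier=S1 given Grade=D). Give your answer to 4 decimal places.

0.2593

P(Grade=D) = 0.07 + 0.07 + 0.06 + 0.07 = 0.27.
P(Supplier=S1 | Grade=D) = 0.07/0.27 = 0.2593.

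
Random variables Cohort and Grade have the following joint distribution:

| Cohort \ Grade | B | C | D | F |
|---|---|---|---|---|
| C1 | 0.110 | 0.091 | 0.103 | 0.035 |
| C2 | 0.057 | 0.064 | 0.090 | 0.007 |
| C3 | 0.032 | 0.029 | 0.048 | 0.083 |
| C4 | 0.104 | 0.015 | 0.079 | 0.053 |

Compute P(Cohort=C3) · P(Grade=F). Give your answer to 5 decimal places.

P(Cohort=C3) = 0.032 + 0.029 + 0.048 + 0.083 = 0.192.
P(Grade=F) = 0.035 + 0.007 + 0.083 + 0.053 = 0.178.
Product: 0.192 × 0.178 = 0.03418.

0.03418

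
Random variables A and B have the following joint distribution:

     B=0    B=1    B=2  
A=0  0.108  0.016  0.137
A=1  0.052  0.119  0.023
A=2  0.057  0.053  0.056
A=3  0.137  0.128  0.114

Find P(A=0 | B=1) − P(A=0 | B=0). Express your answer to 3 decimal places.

P(B=1) = 0.016 + 0.119 + 0.053 + 0.128 = 0.316; P(A=0 | B=1) = 0.016/0.316 = 0.0506.
P(B=0) = 0.108 + 0.052 + 0.057 + 0.137 = 0.354; P(A=0 | B=0) = 0.108/0.354 = 0.3051.
Difference = -0.254.

-0.254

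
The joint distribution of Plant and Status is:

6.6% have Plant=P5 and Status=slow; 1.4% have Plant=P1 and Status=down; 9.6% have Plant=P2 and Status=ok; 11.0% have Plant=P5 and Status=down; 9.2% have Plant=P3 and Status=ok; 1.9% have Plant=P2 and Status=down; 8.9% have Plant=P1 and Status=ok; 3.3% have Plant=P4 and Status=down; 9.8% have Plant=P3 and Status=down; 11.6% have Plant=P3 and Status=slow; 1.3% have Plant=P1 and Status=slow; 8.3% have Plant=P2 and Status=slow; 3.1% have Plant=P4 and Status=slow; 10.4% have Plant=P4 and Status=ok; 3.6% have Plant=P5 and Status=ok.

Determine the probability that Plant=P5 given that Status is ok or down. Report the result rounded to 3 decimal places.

0.211

P(Status=ok) = 0.089 + 0.096 + 0.092 + 0.104 + 0.036 = 0.417.
P(Status=down) = 0.014 + 0.019 + 0.098 + 0.033 + 0.110 = 0.274.
P(Status ∈ {ok, down}) = 0.417 + 0.274 = 0.691; P(Plant=P5, Status ∈ {ok, down}) = 0.036 + 0.110 = 0.146.
P(Plant=P5 | Status ∈ {ok, down}) = 0.146/0.691 = 0.211.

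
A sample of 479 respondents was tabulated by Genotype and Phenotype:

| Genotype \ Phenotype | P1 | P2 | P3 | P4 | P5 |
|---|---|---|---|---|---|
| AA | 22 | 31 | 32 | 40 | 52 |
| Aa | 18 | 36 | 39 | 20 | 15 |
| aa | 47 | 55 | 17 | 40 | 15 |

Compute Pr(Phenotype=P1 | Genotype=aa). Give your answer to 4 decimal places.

Total with Genotype=aa: 47 + 55 + 17 + 40 + 15 = 174.
P(Phenotype=P1 | Genotype=aa) = 47/174 = 0.2701.

0.2701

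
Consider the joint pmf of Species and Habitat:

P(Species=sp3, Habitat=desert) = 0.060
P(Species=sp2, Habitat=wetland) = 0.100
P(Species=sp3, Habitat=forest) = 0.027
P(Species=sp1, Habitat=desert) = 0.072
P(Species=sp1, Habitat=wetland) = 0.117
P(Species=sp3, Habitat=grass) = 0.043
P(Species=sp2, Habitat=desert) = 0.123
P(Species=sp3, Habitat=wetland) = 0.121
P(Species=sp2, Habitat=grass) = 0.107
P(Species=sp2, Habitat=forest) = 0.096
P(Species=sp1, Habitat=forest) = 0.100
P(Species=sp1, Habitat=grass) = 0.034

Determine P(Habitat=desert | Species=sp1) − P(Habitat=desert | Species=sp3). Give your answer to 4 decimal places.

-0.0161

P(Species=sp1) = 0.100 + 0.034 + 0.117 + 0.072 = 0.323; P(Habitat=desert | Species=sp1) = 0.072/0.323 = 0.22291.
P(Species=sp3) = 0.027 + 0.043 + 0.121 + 0.060 = 0.251; P(Habitat=desert | Species=sp3) = 0.060/0.251 = 0.23904.
Difference = -0.0161.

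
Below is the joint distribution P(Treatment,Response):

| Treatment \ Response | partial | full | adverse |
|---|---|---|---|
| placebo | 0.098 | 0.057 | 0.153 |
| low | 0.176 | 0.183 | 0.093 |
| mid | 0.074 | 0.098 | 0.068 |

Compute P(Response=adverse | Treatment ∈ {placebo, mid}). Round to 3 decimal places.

0.403

P(Treatment=placebo) = 0.098 + 0.057 + 0.153 = 0.308.
P(Treatment=mid) = 0.074 + 0.098 + 0.068 = 0.240.
P(Treatment ∈ {placebo, mid}) = 0.308 + 0.240 = 0.548; P(Response=adverse, Treatment ∈ {placebo, mid}) = 0.153 + 0.068 = 0.221.
P(Response=adverse | Treatment ∈ {placebo, mid}) = 0.221/0.548 = 0.403.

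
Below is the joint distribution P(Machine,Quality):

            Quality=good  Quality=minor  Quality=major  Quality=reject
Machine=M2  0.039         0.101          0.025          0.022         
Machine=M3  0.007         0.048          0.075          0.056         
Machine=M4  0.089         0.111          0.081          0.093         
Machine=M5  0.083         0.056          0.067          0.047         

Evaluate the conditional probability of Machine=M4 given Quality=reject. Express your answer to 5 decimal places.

0.42661

P(Quality=reject) = 0.022 + 0.056 + 0.093 + 0.047 = 0.218.
P(Machine=M4 | Quality=reject) = 0.093/0.218 = 0.42661.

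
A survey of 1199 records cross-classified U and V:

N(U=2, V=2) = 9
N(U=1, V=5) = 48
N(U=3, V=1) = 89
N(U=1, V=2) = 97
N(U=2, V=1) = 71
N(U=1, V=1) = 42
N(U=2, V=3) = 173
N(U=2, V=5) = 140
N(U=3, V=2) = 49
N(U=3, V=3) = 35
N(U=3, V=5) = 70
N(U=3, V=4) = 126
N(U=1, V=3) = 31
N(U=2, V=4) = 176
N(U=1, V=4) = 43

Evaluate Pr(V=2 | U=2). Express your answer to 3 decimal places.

0.016

Total with U=2: 71 + 9 + 173 + 176 + 140 = 569.
P(V=2 | U=2) = 9/569 = 0.016.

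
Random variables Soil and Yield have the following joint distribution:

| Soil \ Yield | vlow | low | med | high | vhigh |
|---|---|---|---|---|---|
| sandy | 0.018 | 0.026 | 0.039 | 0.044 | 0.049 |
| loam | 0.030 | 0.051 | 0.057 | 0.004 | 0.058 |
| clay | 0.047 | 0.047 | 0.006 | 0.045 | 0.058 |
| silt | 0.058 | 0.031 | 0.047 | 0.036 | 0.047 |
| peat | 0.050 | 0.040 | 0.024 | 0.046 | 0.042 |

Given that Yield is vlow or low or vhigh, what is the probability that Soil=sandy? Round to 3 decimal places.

P(Yield=vlow) = 0.018 + 0.030 + 0.047 + 0.058 + 0.050 = 0.203.
P(Yield=low) = 0.026 + 0.051 + 0.047 + 0.031 + 0.040 = 0.195.
P(Yield=vhigh) = 0.049 + 0.058 + 0.058 + 0.047 + 0.042 = 0.254.
P(Yield ∈ {vlow, low, vhigh}) = 0.203 + 0.195 + 0.254 = 0.652; P(Soil=sandy, Yield ∈ {vlow, low, vhigh}) = 0.018 + 0.026 + 0.049 = 0.093.
P(Soil=sandy | Yield ∈ {vlow, low, vhigh}) = 0.093/0.652 = 0.143.

0.143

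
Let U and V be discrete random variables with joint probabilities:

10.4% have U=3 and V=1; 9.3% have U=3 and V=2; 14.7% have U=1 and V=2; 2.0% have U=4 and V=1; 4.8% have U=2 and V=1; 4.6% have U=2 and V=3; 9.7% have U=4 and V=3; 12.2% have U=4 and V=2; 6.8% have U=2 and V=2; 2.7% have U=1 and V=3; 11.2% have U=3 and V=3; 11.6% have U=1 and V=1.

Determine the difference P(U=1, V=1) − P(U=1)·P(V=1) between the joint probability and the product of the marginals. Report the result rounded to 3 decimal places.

0.032

P(U=1) = 0.116 + 0.147 + 0.027 = 0.290.
P(V=1) = 0.116 + 0.048 + 0.104 + 0.020 = 0.288.
P(U=1, V=1) − P(U=1)P(V=1) = 0.116 − 0.290×0.288 = 0.032.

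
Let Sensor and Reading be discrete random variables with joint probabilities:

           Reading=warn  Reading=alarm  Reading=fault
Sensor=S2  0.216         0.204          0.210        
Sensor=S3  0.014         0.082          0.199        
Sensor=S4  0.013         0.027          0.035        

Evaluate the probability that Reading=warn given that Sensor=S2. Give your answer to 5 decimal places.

0.34286

P(Sensor=S2) = 0.216 + 0.204 + 0.210 = 0.630.
P(Reading=warn | Sensor=S2) = 0.216/0.630 = 0.34286.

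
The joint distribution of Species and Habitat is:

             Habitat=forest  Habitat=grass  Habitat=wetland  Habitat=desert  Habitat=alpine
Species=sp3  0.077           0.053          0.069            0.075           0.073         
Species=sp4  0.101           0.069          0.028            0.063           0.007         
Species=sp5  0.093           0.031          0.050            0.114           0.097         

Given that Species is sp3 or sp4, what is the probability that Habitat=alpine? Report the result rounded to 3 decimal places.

0.130

P(Species=sp3) = 0.077 + 0.053 + 0.069 + 0.075 + 0.073 = 0.347.
P(Species=sp4) = 0.101 + 0.069 + 0.028 + 0.063 + 0.007 = 0.268.
P(Species ∈ {sp3, sp4}) = 0.347 + 0.268 = 0.615; P(Habitat=alpine, Species ∈ {sp3, sp4}) = 0.073 + 0.007 = 0.080.
P(Habitat=alpine | Species ∈ {sp3, sp4}) = 0.080/0.615 = 0.130.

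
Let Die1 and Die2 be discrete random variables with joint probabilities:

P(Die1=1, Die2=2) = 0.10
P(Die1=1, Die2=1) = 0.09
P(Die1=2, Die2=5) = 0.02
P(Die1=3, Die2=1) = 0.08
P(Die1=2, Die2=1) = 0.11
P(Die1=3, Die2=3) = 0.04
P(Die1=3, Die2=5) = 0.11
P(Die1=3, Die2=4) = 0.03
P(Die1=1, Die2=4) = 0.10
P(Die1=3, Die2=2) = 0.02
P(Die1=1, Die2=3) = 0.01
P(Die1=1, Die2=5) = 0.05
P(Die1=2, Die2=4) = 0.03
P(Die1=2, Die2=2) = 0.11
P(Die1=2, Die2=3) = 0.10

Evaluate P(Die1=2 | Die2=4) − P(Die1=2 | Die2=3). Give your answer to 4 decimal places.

-0.4792

P(Die2=4) = 0.10 + 0.03 + 0.03 = 0.16; P(Die1=2 | Die2=4) = 0.03/0.16 = 0.18750.
P(Die2=3) = 0.01 + 0.10 + 0.04 = 0.15; P(Die1=2 | Die2=3) = 0.10/0.15 = 0.66667.
Difference = -0.4792.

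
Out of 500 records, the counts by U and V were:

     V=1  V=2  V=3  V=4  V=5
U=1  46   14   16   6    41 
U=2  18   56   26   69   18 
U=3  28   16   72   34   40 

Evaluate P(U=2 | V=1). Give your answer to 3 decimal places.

Total with V=1: 46 + 18 + 28 = 92.
P(U=2 | V=1) = 18/92 = 0.196.

0.196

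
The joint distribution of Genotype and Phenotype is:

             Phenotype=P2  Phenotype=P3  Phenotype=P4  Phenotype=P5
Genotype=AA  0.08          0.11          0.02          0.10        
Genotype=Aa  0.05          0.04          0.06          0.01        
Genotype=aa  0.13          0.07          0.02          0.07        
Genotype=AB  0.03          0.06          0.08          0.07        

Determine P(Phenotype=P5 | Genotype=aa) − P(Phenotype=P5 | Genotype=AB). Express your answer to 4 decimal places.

-0.0503

P(Genotype=aa) = 0.13 + 0.07 + 0.02 + 0.07 = 0.29; P(Phenotype=P5 | Genotype=aa) = 0.07/0.29 = 0.24138.
P(Genotype=AB) = 0.03 + 0.06 + 0.08 + 0.07 = 0.24; P(Phenotype=P5 | Genotype=AB) = 0.07/0.24 = 0.29167.
Difference = -0.0503.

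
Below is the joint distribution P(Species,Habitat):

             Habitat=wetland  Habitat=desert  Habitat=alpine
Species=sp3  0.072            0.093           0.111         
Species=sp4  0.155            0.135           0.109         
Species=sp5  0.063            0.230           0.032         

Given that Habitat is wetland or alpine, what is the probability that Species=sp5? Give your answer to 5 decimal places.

0.17528

P(Habitat=wetland) = 0.072 + 0.155 + 0.063 = 0.290.
P(Habitat=alpine) = 0.111 + 0.109 + 0.032 = 0.252.
P(Habitat ∈ {wetland, alpine}) = 0.290 + 0.252 = 0.542; P(Species=sp5, Habitat ∈ {wetland, alpine}) = 0.063 + 0.032 = 0.095.
P(Species=sp5 | Habitat ∈ {wetland, alpine}) = 0.095/0.542 = 0.17528.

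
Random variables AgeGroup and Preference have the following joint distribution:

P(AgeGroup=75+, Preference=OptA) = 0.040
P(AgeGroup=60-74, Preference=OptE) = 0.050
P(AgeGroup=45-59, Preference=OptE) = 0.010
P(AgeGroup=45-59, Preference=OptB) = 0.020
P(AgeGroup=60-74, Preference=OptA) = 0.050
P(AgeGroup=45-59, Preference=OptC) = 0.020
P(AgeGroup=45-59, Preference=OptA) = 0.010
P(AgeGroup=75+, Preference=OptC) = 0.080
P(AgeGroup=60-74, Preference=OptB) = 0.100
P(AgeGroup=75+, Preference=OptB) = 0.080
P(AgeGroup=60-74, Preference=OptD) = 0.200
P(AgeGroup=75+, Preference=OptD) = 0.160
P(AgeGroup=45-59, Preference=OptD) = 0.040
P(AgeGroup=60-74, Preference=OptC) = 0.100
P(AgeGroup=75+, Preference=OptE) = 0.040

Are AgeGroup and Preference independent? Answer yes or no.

Every cell satisfies P(AgeGroup,Preference) = P(AgeGroup)·P(Preference). For instance P(AgeGroup=45-59) = 0.100, P(Preference=OptC) = 0.200, and 0.100×0.200 = 0.020 matches the joint entry. So AgeGroup and Preference are independent.

yes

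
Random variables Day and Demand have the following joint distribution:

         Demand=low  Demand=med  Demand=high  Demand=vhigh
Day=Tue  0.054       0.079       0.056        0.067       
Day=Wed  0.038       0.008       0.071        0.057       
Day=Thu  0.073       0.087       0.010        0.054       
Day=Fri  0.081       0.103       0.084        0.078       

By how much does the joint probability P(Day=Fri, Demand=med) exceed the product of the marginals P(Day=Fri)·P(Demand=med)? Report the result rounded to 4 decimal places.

P(Day=Fri) = 0.081 + 0.103 + 0.084 + 0.078 = 0.346.
P(Demand=med) = 0.079 + 0.008 + 0.087 + 0.103 = 0.277.
P(Day=Fri, Demand=med) − P(Day=Fri)P(Demand=med) = 0.103 − 0.346×0.277 = 0.0072.

0.0072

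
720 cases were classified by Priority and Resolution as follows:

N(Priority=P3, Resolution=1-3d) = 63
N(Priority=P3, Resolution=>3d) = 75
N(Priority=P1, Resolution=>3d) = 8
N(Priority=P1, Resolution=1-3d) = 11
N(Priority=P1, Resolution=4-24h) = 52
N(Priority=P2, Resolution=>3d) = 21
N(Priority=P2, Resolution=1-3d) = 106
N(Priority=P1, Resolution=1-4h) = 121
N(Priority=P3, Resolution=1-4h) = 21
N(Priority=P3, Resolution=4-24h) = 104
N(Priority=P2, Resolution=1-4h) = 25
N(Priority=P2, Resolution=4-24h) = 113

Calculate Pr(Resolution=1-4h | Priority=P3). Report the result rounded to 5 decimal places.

Total with Priority=P3: 21 + 104 + 63 + 75 = 263.
P(Resolution=1-4h | Priority=P3) = 21/263 = 0.07985.

0.07985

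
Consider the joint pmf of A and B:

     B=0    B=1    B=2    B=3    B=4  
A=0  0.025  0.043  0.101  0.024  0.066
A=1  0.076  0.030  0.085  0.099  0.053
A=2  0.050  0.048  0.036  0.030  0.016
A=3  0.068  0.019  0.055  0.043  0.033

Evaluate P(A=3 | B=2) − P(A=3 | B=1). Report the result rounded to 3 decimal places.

0.063

P(B=2) = 0.101 + 0.085 + 0.036 + 0.055 = 0.277; P(A=3 | B=2) = 0.055/0.277 = 0.1986.
P(B=1) = 0.043 + 0.030 + 0.048 + 0.019 = 0.140; P(A=3 | B=1) = 0.019/0.140 = 0.1357.
Difference = 0.063.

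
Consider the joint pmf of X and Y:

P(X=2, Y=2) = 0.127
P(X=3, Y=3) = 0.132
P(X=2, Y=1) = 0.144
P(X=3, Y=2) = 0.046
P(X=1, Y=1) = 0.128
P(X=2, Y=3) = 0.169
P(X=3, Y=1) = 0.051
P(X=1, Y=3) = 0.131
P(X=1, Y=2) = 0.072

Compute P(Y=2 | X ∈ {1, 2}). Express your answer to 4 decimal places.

P(X=1) = 0.128 + 0.072 + 0.131 = 0.331.
P(X=2) = 0.144 + 0.127 + 0.169 = 0.440.
P(X ∈ {1, 2}) = 0.331 + 0.440 = 0.771; P(Y=2, X ∈ {1, 2}) = 0.072 + 0.127 = 0.199.
P(Y=2 | X ∈ {1, 2}) = 0.199/0.771 = 0.2581.

0.2581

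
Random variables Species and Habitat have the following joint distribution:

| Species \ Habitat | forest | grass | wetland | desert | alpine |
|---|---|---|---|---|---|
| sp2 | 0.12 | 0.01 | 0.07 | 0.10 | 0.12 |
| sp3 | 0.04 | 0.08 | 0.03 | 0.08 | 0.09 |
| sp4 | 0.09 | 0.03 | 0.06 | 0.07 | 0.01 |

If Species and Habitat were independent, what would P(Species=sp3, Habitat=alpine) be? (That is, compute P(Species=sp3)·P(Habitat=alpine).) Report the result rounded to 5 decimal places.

P(Species=sp3) = 0.04 + 0.08 + 0.03 + 0.08 + 0.09 = 0.32.
P(Habitat=alpine) = 0.12 + 0.09 + 0.01 = 0.22.
Product: 0.32 × 0.22 = 0.07040.

0.07040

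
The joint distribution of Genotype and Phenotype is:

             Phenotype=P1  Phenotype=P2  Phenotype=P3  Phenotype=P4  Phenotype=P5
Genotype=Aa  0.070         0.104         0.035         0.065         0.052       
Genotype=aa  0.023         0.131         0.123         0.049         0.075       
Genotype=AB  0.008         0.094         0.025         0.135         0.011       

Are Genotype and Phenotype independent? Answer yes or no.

P(Genotype=AB) = 0.273 and P(Phenotype=P4) = 0.249, so their product is 0.06798, but P(Genotype=AB, Phenotype=P4) = 0.135. Since these differ, Genotype and Phenotype are not independent.

no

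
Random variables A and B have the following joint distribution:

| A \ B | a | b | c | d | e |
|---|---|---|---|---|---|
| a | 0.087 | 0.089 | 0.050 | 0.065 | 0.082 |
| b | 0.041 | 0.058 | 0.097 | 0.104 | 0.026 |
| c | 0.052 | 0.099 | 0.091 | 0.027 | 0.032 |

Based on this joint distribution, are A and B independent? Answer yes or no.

P(A=b) = 0.326 and P(B=d) = 0.196, so their product is 0.06390, but P(A=b, B=d) = 0.104. Since these differ, A and B are not independent.

no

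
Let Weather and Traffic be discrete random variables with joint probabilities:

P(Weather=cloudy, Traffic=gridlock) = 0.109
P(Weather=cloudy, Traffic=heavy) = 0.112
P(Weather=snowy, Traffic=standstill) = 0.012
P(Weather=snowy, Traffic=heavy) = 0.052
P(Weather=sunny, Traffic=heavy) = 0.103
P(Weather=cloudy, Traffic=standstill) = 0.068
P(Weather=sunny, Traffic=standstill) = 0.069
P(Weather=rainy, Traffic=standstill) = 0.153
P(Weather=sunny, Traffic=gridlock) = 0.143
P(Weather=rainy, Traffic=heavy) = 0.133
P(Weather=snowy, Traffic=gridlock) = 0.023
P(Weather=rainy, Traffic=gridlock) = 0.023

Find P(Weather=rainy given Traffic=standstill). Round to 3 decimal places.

0.507

P(Traffic=standstill) = 0.069 + 0.068 + 0.153 + 0.012 = 0.302.
P(Weather=rainy | Traffic=standstill) = 0.153/0.302 = 0.507.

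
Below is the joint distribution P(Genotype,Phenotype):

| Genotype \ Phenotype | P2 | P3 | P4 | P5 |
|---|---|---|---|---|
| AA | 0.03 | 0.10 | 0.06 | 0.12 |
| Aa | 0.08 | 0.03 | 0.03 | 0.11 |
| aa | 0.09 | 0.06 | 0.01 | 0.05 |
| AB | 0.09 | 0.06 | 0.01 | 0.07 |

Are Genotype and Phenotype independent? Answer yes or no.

P(Genotype=AA) = 0.31 and P(Phenotype=P2) = 0.29, so their product is 0.0899, but P(Genotype=AA, Phenotype=P2) = 0.03. Since these differ, Genotype and Phenotype are not independent.

no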